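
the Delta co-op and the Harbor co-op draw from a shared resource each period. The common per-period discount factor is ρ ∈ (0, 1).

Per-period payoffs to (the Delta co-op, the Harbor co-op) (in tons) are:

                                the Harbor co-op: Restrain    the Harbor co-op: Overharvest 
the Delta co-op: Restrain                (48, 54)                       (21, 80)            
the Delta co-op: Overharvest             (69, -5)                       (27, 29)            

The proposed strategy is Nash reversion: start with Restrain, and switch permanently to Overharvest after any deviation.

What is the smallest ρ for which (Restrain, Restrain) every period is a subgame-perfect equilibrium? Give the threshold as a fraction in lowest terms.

the Delta co-op: cooperation gives 48 each period; deviation gives 69 once then 27 forever.
  48/(1−ρ) ≥ 69 + 27ρ/(1−ρ) ⇒ ρ ≥ 21/42 = 1/2.
the Harbor co-op: cooperation gives 54 each period; deviation gives 80 once then 29 forever.
  ρ ≥ 26/51.
Both must hold, so the binding constraint is the Harbor co-op's: ρ ≥ 26/51.

26/51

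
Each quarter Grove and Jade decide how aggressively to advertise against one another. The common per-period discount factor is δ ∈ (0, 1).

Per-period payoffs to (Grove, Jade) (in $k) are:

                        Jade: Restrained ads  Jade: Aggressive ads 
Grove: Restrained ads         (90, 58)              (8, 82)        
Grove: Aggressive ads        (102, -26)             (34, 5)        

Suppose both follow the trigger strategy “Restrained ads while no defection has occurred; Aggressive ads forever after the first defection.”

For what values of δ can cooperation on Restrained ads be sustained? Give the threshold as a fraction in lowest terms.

Grove: cooperation gives 90 each period; deviation gives 102 once then 34 forever.
  90/(1−δ) ≥ 102 + 34δ/(1−δ) ⇒ δ ≥ 12/68 = 3/17.
Jade: cooperation gives 58 each period; deviation gives 82 once then 5 forever.
  δ ≥ 24/77.
Both must hold, so the binding constraint is Jade's: δ ≥ 24/77.

24/77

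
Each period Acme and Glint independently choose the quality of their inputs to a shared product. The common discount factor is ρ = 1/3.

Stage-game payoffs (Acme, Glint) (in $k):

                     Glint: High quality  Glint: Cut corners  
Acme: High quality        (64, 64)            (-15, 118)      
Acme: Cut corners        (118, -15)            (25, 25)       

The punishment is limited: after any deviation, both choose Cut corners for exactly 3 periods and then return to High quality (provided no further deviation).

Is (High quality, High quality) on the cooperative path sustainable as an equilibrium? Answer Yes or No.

Comparing payoff streams over the 4 periods until play realigns: cooperate → 64(1+ρ+…+ρ^3); deviate → 118 + 25(ρ+…+ρ^3).
Cooperation is sustained iff (64−25)(ρ+…+ρ^3) ≥ 118−64.
ρ+…+ρ^3 = 1/3·(1−(1/3)^3)/(1−1/3) = 0.4815, and (118−64)/(64−25) = 1.3846.
0.4815 < 1.3846, so cooperation is not sustainable.

No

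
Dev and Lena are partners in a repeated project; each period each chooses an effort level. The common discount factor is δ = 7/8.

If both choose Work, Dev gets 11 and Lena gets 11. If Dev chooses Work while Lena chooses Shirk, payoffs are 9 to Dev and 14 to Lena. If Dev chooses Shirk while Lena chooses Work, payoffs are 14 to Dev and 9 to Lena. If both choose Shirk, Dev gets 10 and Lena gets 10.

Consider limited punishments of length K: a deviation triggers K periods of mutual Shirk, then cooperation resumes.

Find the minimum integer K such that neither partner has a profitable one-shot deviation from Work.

5

No profitable deviation requires (11−10)(δ+…+δ^K) ≥ 14−11, i.e. δ+…+δ^K ≥ 3 ≈ 3.0000.
With δ = 7/8, the partial sums are K=1: 0.8750, K=2: 1.6406, K=3: 2.3105, K=4: 2.8967, K=5: 3.4096.
K = 5 is the first length at which the sum reaches 3.0000.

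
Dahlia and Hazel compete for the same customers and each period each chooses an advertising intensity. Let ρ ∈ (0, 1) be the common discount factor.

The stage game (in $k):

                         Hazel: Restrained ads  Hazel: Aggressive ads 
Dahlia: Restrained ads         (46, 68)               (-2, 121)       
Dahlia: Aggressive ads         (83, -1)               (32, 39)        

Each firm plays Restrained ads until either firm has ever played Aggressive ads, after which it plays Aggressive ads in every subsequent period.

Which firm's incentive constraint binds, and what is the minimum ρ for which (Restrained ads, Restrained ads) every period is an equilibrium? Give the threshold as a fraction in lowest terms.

Dahlia; ρ ≥ 37/51

Dahlia: cooperation gives 46 each period; deviation gives 83 once then 32 forever.
  46/(1−ρ) ≥ 83 + 32ρ/(1−ρ) ⇒ ρ ≥ 37/51.
Hazel: cooperation gives 68 each period; deviation gives 121 once then 39 forever.
  ρ ≥ 53/82.
Both must hold, so the binding constraint is Dahlia's: ρ ≥ 37/51.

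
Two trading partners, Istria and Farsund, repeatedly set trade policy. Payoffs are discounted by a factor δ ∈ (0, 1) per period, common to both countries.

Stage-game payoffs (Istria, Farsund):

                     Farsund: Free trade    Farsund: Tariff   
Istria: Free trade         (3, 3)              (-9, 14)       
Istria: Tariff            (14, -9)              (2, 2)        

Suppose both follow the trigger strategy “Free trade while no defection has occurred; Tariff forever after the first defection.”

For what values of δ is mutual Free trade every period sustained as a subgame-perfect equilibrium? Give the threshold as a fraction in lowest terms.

Cooperation forever yields 3 each period: 3/(1−δ).
Deviating yields 14 once, then 2 forever: 14 + 2δ/(1−δ).
No profitable deviation requires 3/(1−δ) ≥ 14 + 2δ/(1−δ).
Multiplying by (1−δ): 3 ≥ 14(1−δ) + 2δ = 14 − 12δ.
So 12δ ≥ 11, i.e. δ ≥ 11/12.

11/12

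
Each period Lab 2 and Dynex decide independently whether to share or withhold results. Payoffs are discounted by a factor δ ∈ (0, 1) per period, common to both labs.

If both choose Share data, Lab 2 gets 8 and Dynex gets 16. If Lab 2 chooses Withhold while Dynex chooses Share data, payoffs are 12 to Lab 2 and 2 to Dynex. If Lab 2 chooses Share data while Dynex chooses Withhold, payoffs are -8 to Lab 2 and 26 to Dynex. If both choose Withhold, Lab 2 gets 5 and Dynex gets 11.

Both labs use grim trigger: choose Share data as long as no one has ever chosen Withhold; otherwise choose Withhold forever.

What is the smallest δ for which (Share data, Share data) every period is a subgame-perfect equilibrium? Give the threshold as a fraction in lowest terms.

Lab 2's threshold: (12−8)/(12−5) = 4/7.
Dynex's threshold: (26−16)/(26−11) = 2/3.
4/7 < 2/3, so Dynex binds and δ* = 2/3.

2/3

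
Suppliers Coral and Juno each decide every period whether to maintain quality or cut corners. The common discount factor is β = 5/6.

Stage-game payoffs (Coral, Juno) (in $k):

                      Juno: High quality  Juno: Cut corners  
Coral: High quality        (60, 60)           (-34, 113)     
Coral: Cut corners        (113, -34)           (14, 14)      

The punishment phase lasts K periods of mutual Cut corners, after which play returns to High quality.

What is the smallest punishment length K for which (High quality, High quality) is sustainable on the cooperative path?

IC: β(1−β^K)/(1−β) ≥ (113−60)/(60−14) = 53/46.
With β = 5/6: need 1 − β^K ≥ 53/46·(1−5/6)/(5/6), i.e. β^K ≤ 0.7696.
Since (5/6)^1 = 0.8333 and (5/6)^2 = 0.6944, the smallest such K is 2.

2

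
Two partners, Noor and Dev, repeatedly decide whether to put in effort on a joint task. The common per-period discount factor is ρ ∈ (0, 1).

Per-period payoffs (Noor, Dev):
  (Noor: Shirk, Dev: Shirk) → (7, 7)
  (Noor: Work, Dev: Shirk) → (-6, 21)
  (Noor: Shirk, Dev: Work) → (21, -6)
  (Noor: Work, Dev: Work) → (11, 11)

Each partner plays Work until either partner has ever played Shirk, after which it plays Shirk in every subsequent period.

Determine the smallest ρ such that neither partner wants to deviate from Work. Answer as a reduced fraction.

5/7

11/(1−ρ) ≥ 21 + 7ρ/(1−ρ)
11 ≥ 21 − 14ρ
ρ ≥ 10/14 = 5/7.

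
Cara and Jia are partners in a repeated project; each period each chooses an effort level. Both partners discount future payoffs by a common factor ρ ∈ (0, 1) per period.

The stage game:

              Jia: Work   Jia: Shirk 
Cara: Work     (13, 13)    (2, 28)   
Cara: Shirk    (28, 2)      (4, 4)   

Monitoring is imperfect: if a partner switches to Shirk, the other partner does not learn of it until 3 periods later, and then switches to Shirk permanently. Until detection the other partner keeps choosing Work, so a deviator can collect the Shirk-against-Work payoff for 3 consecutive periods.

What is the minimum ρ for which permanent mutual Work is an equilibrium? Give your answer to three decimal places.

0.855

A deviator earns 28 for 3 periods, then 4 forever; cooperating earns 13 forever. Multiplying the IC by (1−ρ):
13 ≥ 28(1−ρ^3) + 4ρ^3, so 24·ρ^3 ≥ 15 and ρ^3 ≥ 5/8.
ρ ≥ (5/8)^(1/3) ≈ 0.855.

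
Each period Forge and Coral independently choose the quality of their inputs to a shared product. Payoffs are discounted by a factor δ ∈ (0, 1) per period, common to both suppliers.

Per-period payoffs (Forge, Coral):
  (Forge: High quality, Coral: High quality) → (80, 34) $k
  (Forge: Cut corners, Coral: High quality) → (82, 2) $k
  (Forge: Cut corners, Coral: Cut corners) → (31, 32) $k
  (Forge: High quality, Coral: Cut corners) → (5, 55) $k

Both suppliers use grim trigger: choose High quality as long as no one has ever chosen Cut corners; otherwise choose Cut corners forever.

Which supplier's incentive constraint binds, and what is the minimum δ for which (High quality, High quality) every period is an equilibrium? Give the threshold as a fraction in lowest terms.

Coral; δ ≥ 21/23

Forge's threshold: (82−80)/(82−31) = 2/51.
Coral's threshold: (55−34)/(55−32) = 21/23.
2/51 < 21/23, so Coral binds and δ* = 21/23.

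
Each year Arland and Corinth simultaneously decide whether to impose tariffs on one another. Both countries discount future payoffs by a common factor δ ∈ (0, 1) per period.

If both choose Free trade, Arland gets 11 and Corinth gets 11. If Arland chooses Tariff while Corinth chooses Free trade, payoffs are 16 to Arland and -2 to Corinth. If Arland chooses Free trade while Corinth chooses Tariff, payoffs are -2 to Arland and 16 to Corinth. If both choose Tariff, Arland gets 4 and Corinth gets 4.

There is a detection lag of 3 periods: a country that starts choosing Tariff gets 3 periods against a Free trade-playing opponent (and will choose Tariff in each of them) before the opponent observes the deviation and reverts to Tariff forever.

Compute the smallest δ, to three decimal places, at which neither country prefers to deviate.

0.747

The best deviation is to choose Tariff for all 3 undetected periods, earning 16 each, then 4 forever once detected.
Deviation value: 16(1−δ^3)/(1−δ) + 4δ^3/(1−δ); cooperation value: 11/(1−δ).
IC: 11 ≥ 16(1−δ^3) + 4δ^3 = 16 − 12δ^3.
So δ^3 ≥ 5/12, giving δ ≥ (5/12)^(1/3) ≈ 0.747.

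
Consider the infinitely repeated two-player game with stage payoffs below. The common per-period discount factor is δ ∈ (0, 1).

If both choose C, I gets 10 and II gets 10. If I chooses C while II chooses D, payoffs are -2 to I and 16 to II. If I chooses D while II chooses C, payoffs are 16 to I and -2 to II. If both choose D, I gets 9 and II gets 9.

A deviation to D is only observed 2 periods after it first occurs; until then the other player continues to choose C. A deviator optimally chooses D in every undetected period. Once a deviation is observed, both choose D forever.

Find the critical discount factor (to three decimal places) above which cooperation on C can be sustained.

A deviator earns 16 for 2 periods, then 9 forever; cooperating earns 10 forever. Multiplying the IC by (1−δ):
10 ≥ 16(1−δ^2) + 9δ^2, so 7·δ^2 ≥ 6 and δ^2 ≥ 6/7.
δ ≥ (6/7)^(1/2) ≈ 0.926.

0.926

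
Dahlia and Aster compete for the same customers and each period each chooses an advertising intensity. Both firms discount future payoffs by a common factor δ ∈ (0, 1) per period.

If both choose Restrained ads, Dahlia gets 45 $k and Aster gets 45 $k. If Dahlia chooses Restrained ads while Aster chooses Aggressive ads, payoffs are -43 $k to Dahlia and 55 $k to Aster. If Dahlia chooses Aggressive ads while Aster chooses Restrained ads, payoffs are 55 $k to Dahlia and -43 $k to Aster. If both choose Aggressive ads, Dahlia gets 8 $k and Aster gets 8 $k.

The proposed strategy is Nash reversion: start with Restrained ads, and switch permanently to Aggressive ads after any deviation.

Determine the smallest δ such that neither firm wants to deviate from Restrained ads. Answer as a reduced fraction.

Under grim trigger the critical discount factor is (T−C)/(T−P) with T = 55, C = 45, P = 8.
δ* = (55−45)/(55−8) = 10/47.

10/47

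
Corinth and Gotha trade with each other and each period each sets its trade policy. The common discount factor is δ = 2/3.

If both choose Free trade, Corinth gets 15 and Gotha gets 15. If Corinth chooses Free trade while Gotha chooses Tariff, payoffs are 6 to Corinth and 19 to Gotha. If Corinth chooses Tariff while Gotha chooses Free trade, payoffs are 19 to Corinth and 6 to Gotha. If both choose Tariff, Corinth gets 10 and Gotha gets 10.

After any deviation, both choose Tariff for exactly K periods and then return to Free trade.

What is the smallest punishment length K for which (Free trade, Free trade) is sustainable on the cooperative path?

2

No profitable deviation requires (15−10)(δ+…+δ^K) ≥ 19−15, i.e. δ+…+δ^K ≥ 4/5 ≈ 0.8000.
With δ = 2/3, the partial sums are K=1: 0.6667, K=2: 1.1111.
K = 2 is the first length at which the sum reaches 0.8000.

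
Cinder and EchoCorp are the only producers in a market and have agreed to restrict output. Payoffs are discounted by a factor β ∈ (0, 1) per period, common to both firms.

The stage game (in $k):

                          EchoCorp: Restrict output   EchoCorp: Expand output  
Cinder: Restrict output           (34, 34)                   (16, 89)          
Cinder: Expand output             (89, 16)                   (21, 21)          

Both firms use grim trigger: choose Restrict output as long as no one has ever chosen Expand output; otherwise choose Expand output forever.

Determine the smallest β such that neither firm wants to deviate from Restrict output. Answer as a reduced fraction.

55/68

Cooperation forever yields 34 each period: 34/(1−β).
Deviating yields 89 once, then 21 forever: 89 + 21β/(1−β).
No profitable deviation requires 34/(1−β) ≥ 89 + 21β/(1−β).
Multiplying by (1−β): 34 ≥ 89(1−β) + 21β = 89 − 68β.
So 68β ≥ 55, i.e. β ≥ 55/68.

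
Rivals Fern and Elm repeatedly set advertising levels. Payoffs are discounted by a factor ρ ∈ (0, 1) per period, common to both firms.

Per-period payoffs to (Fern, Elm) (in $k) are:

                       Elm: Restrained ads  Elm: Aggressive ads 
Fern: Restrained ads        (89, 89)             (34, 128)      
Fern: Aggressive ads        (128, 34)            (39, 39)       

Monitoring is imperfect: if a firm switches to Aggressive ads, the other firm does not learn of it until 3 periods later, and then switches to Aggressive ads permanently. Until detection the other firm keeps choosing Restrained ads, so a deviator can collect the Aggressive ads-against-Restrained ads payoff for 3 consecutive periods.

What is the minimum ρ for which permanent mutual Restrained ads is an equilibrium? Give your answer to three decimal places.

0.760

A deviator earns 128 for 3 periods, then 39 forever; cooperating earns 89 forever. Multiplying the IC by (1−ρ):
89 ≥ 128(1−ρ^3) + 39ρ^3, so 89·ρ^3 ≥ 39 and ρ^3 ≥ 39/89.
ρ ≥ (39/89)^(1/3) ≈ 0.760.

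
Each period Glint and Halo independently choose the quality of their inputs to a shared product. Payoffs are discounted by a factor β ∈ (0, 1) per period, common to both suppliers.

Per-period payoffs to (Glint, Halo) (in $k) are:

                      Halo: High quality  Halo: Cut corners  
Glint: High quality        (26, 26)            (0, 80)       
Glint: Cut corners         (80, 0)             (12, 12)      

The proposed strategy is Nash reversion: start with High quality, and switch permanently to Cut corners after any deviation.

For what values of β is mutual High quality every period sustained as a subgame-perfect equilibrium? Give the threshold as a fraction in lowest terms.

27/34

Cooperation forever yields 26 each period: 26/(1−β).
Deviating yields 80 once, then 12 forever: 80 + 12β/(1−β).
No profitable deviation requires 26/(1−β) ≥ 80 + 12β/(1−β).
Multiplying by (1−β): 26 ≥ 80(1−β) + 12β = 80 − 68β.
So 68β ≥ 54, i.e. β ≥ 54/68 = 27/34.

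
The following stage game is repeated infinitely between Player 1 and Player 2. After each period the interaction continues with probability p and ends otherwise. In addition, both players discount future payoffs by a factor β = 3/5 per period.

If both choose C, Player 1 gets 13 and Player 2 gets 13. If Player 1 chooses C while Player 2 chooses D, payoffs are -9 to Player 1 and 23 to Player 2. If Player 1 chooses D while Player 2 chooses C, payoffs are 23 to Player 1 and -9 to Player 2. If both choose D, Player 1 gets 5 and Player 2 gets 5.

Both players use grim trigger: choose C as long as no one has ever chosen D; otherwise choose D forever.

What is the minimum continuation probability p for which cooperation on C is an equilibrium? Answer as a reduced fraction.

Expected continuation weight on next period's payoff is β·p = 3/5·p, which plays the role of the discount factor.
Cooperation requires 3/5·p ≥ (23−13)/(23−5) = 5/9, hence p ≥ 25/27.

25/27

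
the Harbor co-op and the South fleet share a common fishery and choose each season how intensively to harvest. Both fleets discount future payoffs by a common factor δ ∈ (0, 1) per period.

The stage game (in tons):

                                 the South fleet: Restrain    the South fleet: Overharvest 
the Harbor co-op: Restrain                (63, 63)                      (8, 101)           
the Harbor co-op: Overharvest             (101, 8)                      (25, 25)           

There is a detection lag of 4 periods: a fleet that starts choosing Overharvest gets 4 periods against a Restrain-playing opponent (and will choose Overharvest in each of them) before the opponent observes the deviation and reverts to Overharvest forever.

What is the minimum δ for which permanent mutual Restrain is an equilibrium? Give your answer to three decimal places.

A deviator earns 101 for 4 periods, then 25 forever; cooperating earns 63 forever. Multiplying the IC by (1−δ):
63 ≥ 101(1−δ^4) + 25δ^4, so 76·δ^4 ≥ 38 and δ^4 ≥ 1/2.
δ ≥ (1/2)^(1/4) ≈ 0.841.

0.841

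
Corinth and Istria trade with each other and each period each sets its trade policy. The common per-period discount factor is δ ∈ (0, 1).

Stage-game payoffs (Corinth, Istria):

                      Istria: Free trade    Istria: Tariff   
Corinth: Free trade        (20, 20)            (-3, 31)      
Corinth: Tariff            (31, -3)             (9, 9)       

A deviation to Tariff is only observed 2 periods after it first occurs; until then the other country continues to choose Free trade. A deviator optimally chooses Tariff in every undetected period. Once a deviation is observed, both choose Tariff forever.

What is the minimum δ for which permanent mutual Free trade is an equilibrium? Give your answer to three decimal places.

0.707

The best deviation is to choose Tariff for all 2 undetected periods, earning 31 each, then 9 forever once detected.
Deviation value: 31(1−δ^2)/(1−δ) + 9δ^2/(1−δ); cooperation value: 20/(1−δ).
IC: 20 ≥ 31(1−δ^2) + 9δ^2 = 31 − 22δ^2.
So δ^2 ≥ 11/22 = 1/2, giving δ ≥ (1/2)^(1/2) ≈ 0.707.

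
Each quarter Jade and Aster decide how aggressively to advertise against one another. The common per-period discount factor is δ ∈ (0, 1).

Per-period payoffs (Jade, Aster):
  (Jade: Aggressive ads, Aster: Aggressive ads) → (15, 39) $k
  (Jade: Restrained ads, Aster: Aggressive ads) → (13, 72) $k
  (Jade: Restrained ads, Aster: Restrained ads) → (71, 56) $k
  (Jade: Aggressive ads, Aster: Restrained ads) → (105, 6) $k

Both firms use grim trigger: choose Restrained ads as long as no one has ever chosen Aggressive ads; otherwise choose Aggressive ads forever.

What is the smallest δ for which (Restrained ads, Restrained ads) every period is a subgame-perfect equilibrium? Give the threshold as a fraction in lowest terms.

Jade: cooperation gives 71 each period; deviation gives 105 once then 15 forever.
  71/(1−δ) ≥ 105 + 15δ/(1−δ) ⇒ δ ≥ 34/90 = 17/45.
Aster: cooperation gives 56 each period; deviation gives 72 once then 39 forever.
  δ ≥ 16/33.
Both must hold, so the binding constraint is Aster's: δ ≥ 16/33.

16/33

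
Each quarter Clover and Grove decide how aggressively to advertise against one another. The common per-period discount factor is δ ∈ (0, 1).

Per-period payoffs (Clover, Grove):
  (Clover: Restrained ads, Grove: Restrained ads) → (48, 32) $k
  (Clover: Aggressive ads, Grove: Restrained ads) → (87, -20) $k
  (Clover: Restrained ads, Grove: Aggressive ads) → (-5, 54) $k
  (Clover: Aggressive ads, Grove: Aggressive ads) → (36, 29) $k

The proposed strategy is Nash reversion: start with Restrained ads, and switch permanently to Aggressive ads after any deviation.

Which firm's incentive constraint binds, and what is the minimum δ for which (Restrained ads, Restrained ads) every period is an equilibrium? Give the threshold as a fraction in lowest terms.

For Clover: deviation gain 87−48 = 39, per-period punishment loss 48−36 = 12. IC gives δ ≥ 39/51 = 13/17.
For Grove: gain 22, loss 3 per period, so δ ≥ 22/25.
The tighter constraint is Grove's, so cooperation needs δ ≥ 22/25.

Grove; δ ≥ 22/25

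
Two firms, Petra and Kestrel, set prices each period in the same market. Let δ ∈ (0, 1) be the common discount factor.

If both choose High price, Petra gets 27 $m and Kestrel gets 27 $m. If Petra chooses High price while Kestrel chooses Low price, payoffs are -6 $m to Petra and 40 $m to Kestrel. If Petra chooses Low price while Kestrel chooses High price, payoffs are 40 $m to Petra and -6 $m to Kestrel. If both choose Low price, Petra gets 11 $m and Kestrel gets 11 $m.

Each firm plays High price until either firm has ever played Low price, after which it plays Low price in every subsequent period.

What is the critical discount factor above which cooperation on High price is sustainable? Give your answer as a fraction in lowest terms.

13/29

27/(1−δ) ≥ 40 + 11δ/(1−δ)
27 ≥ 40 − 29δ
δ ≥ 13/29.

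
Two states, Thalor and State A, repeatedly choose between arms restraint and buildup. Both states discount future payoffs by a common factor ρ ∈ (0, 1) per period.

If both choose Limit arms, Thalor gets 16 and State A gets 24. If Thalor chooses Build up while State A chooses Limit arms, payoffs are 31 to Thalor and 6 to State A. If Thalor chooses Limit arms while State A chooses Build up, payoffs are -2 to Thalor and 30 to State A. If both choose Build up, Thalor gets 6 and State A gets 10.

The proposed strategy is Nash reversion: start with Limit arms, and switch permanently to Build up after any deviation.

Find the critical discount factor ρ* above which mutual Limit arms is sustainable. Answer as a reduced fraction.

3/5

Thalor: cooperation gives 16 each period; deviation gives 31 once then 6 forever.
  16/(1−ρ) ≥ 31 + 6ρ/(1−ρ) ⇒ ρ ≥ 15/25 = 3/5.
State A: cooperation gives 24 each period; deviation gives 30 once then 10 forever.
  ρ ≥ 6/20 = 3/10.
Both must hold, so the binding constraint is Thalor's: ρ ≥ 3/5.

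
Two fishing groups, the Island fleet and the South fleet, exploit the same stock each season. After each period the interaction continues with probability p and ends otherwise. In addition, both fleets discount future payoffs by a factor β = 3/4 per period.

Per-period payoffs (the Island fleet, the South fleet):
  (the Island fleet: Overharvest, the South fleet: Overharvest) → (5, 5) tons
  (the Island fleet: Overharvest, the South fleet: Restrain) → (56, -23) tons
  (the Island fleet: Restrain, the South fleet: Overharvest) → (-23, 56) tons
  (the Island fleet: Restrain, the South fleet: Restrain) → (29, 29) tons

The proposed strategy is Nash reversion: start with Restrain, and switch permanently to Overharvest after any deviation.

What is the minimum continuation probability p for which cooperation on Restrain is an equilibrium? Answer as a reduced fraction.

12/17

With continuation probability p and discount β, the effective per-period discount factor is βp.
Grim-trigger IC: βp ≥ (56−29)/(56−5) = 9/17.
So p ≥ (9/17)/(3/4) = 12/17.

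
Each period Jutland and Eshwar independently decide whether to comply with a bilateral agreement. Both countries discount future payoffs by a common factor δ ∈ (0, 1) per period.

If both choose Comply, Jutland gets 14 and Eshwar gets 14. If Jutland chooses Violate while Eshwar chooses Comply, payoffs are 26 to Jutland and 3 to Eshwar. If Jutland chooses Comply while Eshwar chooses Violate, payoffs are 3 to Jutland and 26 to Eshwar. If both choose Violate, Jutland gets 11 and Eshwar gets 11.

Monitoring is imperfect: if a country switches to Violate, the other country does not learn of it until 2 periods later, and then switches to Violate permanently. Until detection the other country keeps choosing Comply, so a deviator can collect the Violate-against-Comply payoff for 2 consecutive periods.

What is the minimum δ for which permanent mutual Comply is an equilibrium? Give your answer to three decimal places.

0.894

Deviating for the 2 undetected periods gains 26−14 = 12 per period over cooperation, then loses 14−11 = 3 per period forever once punishment starts.
Gain: 12(1 + δ + … + δ^1); loss: 3·δ^2/(1−δ).
No profitable deviation ⇔ 12(1−δ^2) ≤ 3·δ^2, i.e. δ^2 ≥ 12/(12+3) = 4/5.
Hence δ ≥ (4/5)^(1/2) ≈ 0.894.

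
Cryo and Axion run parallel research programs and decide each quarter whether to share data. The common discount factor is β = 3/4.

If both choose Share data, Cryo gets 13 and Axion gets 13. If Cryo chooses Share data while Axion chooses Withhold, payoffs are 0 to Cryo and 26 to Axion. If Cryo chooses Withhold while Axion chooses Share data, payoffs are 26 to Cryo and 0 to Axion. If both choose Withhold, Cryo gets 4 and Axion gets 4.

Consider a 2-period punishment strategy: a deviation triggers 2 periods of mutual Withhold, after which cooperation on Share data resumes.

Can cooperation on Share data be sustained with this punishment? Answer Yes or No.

No

IC: β+…+β^2 ≥ (26−13)/(13−4) = 13/9.
At β = 3/4: partial sum = 1.3125 < 1.4444. Cooperation not sustainable.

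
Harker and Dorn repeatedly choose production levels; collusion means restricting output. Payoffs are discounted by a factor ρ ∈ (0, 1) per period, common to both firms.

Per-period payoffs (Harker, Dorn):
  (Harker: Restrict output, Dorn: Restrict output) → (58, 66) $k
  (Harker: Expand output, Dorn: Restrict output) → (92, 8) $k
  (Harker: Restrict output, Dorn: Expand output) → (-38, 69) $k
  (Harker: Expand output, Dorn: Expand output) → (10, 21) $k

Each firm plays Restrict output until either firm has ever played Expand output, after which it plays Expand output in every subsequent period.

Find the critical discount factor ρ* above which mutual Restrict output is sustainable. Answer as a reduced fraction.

17/41

For Harker: deviation gain 92−58 = 34, per-period punishment loss 58−10 = 48. IC gives ρ ≥ 34/82 = 17/41.
For Dorn: gain 3, loss 45 per period, so ρ ≥ 3/48 = 1/16.
The tighter constraint is Harker's, so cooperation needs ρ ≥ 17/41.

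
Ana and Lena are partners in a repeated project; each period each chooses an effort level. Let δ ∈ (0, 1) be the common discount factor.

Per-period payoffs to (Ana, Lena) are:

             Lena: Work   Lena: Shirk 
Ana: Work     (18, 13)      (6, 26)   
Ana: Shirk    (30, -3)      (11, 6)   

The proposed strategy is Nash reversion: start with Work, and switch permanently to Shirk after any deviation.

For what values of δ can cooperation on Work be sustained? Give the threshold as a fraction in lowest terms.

Ana: cooperation gives 18 each period; deviation gives 30 once then 11 forever.
  18/(1−δ) ≥ 30 + 11δ/(1−δ) ⇒ δ ≥ 12/19.
Lena: cooperation gives 13 each period; deviation gives 26 once then 6 forever.
  δ ≥ 13/20.
Both must hold, so the binding constraint is Lena's: δ ≥ 13/20.

13/20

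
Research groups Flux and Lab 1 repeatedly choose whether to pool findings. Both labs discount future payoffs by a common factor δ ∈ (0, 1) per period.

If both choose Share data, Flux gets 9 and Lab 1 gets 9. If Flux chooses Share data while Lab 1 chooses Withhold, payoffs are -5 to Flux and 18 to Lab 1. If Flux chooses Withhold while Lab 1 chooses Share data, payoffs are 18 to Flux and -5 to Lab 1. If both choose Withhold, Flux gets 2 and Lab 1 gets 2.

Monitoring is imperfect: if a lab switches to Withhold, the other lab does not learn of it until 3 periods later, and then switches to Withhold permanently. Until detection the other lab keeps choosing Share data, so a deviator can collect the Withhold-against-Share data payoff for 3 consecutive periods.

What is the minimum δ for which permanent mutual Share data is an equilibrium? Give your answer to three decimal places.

0.825

The best deviation is to choose Withhold for all 3 undetected periods, earning 18 each, then 2 forever once detected.
Deviation value: 18(1−δ^3)/(1−δ) + 2δ^3/(1−δ); cooperation value: 9/(1−δ).
IC: 9 ≥ 18(1−δ^3) + 2δ^3 = 18 − 16δ^3.
So δ^3 ≥ 9/16, giving δ ≥ (9/16)^(1/3) ≈ 0.825.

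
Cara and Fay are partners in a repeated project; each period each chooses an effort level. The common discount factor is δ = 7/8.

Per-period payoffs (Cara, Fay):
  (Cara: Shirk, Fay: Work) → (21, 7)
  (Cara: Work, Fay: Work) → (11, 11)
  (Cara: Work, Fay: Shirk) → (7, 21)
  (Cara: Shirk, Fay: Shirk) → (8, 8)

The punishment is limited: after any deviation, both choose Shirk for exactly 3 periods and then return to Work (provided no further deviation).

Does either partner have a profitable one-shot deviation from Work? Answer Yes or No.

IC: δ+…+δ^3 ≥ (21−11)/(11−8) = 10/3.
At δ = 7/8: partial sum = 2.3105 < 3.3333. Cooperation not sustainable.

Yes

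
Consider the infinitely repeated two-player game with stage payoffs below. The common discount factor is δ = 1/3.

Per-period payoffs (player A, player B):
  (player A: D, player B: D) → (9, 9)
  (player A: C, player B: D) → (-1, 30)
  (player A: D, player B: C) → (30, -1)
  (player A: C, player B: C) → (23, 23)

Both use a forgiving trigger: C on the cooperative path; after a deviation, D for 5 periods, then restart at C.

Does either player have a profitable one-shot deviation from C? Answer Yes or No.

IC: δ+…+δ^5 ≥ (30−23)/(23−9) = 1/2.
At δ = 1/3: partial sum = 0.4979 < 0.5000. Cooperation not sustainable.

Yes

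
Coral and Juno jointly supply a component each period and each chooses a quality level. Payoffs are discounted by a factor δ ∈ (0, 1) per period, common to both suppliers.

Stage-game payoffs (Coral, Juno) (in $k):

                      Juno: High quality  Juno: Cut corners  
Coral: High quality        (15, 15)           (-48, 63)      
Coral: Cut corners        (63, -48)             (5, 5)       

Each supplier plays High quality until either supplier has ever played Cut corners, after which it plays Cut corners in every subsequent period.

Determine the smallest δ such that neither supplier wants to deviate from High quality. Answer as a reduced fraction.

24/29

One-period gain from deviating is 63 − 15 = 48. The loss is 15 − 5 = 10 in every subsequent period, with present value 10·δ/(1−δ).
Deviation is unprofitable when 10·δ/(1−δ) ≥ 48, i.e. δ/(1−δ) ≥ 24/5.
Equivalently δ ≥ 48/(48+10) = 24/29.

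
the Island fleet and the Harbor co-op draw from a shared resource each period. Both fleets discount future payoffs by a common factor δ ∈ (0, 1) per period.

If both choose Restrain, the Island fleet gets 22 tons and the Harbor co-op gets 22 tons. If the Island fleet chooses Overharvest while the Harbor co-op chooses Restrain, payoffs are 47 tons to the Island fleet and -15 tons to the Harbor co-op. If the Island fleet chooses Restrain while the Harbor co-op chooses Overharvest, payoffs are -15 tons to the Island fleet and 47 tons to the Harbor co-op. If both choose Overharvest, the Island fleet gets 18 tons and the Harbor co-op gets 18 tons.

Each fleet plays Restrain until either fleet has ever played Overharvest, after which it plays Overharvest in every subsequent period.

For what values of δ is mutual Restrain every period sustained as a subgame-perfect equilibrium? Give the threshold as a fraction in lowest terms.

25/29

One-period gain from deviating is 47 − 22 = 25. The loss is 22 − 18 = 4 in every subsequent period, with present value 4·δ/(1−δ).
Deviation is unprofitable when 4·δ/(1−δ) ≥ 25, i.e. δ/(1−δ) ≥ 25/4.
Equivalently δ ≥ 25/(25+4) = 25/29.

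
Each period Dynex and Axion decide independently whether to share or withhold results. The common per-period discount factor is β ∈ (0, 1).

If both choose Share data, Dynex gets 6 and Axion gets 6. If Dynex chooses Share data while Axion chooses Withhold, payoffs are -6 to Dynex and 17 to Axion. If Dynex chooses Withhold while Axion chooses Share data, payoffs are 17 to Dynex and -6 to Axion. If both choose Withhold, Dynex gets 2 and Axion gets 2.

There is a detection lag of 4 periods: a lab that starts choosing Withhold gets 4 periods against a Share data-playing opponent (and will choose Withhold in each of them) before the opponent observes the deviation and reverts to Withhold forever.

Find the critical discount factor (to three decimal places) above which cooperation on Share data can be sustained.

0.925

The best deviation is to choose Withhold for all 4 undetected periods, earning 17 each, then 2 forever once detected.
Deviation value: 17(1−β^4)/(1−β) + 2β^4/(1−β); cooperation value: 6/(1−β).
IC: 6 ≥ 17(1−β^4) + 2β^4 = 17 − 15β^4.
So β^4 ≥ 11/15, giving β ≥ (11/15)^(1/4) ≈ 0.925.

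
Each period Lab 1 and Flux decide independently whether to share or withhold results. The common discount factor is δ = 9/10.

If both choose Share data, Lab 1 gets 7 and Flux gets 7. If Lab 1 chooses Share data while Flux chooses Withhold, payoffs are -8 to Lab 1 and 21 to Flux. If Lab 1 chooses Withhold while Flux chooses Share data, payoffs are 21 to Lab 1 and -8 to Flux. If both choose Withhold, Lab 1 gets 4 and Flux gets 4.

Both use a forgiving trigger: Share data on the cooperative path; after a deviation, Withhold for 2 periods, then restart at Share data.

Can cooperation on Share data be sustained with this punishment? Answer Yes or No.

No

Comparing payoff streams over the 3 periods until play realigns: cooperate → 7(1+δ+…+δ^2); deviate → 21 + 4(δ+…+δ^2).
Cooperation is sustained iff (7−4)(δ+…+δ^2) ≥ 21−7.
δ+…+δ^2 = 9/10·(1−(9/10)^2)/(1−9/10) = 1.7100, and (21−7)/(7−4) = 4.6667.
1.7100 < 4.6667, so cooperation is not sustainable.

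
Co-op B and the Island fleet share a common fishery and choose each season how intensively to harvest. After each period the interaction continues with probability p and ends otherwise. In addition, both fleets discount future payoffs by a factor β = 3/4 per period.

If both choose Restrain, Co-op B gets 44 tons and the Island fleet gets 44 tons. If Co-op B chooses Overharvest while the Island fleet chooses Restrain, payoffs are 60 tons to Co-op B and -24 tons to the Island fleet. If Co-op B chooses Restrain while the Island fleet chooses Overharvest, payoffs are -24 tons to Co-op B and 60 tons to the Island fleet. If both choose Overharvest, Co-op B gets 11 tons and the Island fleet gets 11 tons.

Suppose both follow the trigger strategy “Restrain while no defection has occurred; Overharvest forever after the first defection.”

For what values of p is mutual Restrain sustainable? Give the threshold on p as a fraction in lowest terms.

Expected continuation weight on next period's payoff is β·p = 3/4·p, which plays the role of the discount factor.
Cooperation requires 3/4·p ≥ (60−44)/(60−11) = 16/49, hence p ≥ 64/147.

64/147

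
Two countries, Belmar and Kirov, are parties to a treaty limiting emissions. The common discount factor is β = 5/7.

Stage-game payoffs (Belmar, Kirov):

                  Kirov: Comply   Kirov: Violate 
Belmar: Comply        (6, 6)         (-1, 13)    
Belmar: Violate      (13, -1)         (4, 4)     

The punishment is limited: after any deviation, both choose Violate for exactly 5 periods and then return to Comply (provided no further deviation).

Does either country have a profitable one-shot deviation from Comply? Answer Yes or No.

Comparing payoff streams over the 6 periods until play realigns: cooperate → 6(1+β+…+β^5); deviate → 13 + 4(β+…+β^5).
Cooperation is sustained iff (6−4)(β+…+β^5) ≥ 13−6.
β+…+β^5 = 5/7·(1−(5/7)^5)/(1−5/7) = 2.0352, and (13−6)/(6−4) = 3.5000.
2.0352 < 3.5000, so cooperation is not sustainable.

Yes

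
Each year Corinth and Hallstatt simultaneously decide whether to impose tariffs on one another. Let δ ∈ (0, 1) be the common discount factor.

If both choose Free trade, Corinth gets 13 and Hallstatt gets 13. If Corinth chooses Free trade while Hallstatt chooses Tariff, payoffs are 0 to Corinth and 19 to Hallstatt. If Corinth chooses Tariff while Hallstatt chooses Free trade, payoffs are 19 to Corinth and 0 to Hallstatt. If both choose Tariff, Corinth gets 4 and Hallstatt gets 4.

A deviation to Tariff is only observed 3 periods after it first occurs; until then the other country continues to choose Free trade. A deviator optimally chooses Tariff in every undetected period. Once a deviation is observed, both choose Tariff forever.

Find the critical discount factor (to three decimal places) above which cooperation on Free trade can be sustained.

A deviator earns 19 for 3 periods, then 4 forever; cooperating earns 13 forever. Multiplying the IC by (1−δ):
13 ≥ 19(1−δ^3) + 4δ^3, so 15·δ^3 ≥ 6 and δ^3 ≥ 2/5.
δ ≥ (2/5)^(1/3) ≈ 0.737.

0.737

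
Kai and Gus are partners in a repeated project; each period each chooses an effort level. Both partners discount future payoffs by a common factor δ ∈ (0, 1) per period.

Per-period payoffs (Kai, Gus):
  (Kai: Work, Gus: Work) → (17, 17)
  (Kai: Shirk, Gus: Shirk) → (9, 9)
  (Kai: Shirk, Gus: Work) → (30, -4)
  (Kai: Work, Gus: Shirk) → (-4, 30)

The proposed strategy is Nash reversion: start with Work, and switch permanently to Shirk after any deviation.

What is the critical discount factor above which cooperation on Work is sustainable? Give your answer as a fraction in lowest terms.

17/(1−δ) ≥ 30 + 9δ/(1−δ)
17 ≥ 30 − 21δ
δ ≥ 13/21.

13/21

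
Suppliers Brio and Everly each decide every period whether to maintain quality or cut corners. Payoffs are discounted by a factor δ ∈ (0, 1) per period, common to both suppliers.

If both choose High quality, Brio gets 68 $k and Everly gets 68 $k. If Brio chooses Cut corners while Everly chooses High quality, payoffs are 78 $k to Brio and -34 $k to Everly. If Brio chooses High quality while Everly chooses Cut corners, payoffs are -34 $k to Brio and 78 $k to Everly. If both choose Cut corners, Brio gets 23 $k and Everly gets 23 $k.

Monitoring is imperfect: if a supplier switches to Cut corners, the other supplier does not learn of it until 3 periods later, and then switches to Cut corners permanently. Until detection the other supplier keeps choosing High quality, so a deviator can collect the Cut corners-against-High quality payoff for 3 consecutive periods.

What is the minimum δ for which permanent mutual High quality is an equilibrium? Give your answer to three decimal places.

0.567

The best deviation is to choose Cut corners for all 3 undetected periods, earning 78 each, then 23 forever once detected.
Deviation value: 78(1−δ^3)/(1−δ) + 23δ^3/(1−δ); cooperation value: 68/(1−δ).
IC: 68 ≥ 78(1−δ^3) + 23δ^3 = 78 − 55δ^3.
So δ^3 ≥ 10/55 = 2/11, giving δ ≥ (2/11)^(1/3) ≈ 0.567.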